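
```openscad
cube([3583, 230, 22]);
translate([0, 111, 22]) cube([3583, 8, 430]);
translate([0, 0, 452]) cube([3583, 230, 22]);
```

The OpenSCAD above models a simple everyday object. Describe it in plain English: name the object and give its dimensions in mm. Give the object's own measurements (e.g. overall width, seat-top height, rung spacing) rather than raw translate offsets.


An I-beam lying along x, 3583 mm long. Overall section height 474 mm. Two flanges 230 mm wide (y) and 22 mm thick, one on the floor and one at the top; a web 8 mm thick runs between them, centred on the flange width.


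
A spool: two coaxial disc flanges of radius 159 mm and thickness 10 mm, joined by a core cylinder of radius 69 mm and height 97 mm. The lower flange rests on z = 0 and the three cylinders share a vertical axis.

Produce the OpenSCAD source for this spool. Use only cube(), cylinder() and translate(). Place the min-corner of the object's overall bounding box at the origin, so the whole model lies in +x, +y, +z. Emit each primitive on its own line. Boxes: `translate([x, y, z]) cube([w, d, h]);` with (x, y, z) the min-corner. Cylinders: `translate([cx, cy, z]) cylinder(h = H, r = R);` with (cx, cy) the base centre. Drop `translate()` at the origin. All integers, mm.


translate([159, 159, 0]) cylinder(h = 10, r = 159);
translate([159, 159, 10]) cylinder(h = 97, r = 69);
translate([159, 159, 107]) cylinder(h = 10, r = 159);


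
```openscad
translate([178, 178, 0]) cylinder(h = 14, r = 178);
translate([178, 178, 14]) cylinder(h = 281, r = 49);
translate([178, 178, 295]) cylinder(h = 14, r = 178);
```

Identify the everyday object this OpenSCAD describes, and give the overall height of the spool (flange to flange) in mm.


A spool. The overall height is 309 mm.

Three coaxial cylinders, large–small–large — a spool. Two 14 mm flanges and a 281 mm core give 14 + 281 + 14 = 309 mm.


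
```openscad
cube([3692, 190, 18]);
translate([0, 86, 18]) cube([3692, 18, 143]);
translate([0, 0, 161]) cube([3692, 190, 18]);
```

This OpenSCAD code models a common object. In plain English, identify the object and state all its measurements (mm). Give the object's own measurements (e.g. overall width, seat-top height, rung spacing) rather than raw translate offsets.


An I-beam lying along x, 3692 mm long. Overall section height 179 mm. Two flanges 190 mm wide (y) and 18 mm thick, one on the floor and one at the top; a web 18 mm thick runs between them, centred on the flange width.


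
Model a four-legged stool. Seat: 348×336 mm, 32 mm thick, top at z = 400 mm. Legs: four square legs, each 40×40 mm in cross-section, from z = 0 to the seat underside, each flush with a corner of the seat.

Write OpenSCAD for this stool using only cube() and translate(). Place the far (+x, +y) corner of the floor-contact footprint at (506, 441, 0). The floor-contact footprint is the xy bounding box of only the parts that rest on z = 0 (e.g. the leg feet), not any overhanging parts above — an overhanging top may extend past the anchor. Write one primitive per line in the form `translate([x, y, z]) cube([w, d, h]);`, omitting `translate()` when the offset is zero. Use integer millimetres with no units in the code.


// leg_h = 400 - 32 = 368
translate([158, 105, 368]) cube([348, 336, 32]);
translate([158, 105, 0]) cube([40, 40, 368]);
translate([466, 105, 0]) cube([40, 40, 368]);
translate([158, 401, 0]) cube([40, 40, 368]);
translate([466, 401, 0]) cube([40, 40, 368]);


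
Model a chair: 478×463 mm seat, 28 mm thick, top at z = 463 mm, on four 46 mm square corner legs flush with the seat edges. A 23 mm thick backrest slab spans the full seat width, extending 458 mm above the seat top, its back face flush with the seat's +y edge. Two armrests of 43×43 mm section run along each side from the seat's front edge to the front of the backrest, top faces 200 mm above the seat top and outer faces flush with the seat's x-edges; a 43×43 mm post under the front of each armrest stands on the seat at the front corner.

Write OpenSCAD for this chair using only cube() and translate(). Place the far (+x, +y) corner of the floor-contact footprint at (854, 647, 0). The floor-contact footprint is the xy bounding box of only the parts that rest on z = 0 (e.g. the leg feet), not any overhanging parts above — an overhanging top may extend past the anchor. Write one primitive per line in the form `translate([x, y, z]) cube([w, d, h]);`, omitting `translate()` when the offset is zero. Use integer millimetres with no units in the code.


translate([376, 184, 435]) cube([478, 463, 28]);
translate([376, 184, 0]) cube([46, 46, 435]);
translate([808, 184, 0]) cube([46, 46, 435]);
translate([376, 601, 0]) cube([46, 46, 435]);
translate([808, 601, 0]) cube([46, 46, 435]);
translate([376, 624, 463]) cube([478, 23, 458]);
translate([376, 184, 620]) cube([43, 440, 43]);
translate([811, 184, 620]) cube([43, 440, 43]);
translate([376, 184, 463]) cube([43, 43, 157]);
translate([811, 184, 463]) cube([43, 43, 157]);


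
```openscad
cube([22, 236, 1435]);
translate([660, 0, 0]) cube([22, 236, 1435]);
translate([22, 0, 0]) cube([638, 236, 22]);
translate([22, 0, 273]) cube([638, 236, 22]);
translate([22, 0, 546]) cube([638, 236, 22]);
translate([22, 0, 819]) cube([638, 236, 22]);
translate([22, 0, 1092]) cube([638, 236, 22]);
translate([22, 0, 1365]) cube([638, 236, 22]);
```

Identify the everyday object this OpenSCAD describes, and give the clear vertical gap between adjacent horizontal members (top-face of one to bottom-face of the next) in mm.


A bookshelf. The clear shelf gap is 251 mm.

Two tall side panels with 6 horizontal boards between them — a bookshelf. The first two shelf undersides are at z = 0 and z = 273; with shelf thickness 22, the clear gap is 273 − 0 − 22 = 251 mm.


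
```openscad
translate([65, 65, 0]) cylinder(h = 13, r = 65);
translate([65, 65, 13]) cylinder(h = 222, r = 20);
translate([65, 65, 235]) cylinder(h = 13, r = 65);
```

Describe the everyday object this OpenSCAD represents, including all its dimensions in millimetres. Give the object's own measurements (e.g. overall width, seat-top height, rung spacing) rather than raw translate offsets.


A spool: two coaxial disc flanges of radius 65 mm and thickness 13 mm, joined by a core cylinder of radius 20 mm and height 222 mm. The lower flange rests on z = 0 and the three cylinders share a vertical axis.


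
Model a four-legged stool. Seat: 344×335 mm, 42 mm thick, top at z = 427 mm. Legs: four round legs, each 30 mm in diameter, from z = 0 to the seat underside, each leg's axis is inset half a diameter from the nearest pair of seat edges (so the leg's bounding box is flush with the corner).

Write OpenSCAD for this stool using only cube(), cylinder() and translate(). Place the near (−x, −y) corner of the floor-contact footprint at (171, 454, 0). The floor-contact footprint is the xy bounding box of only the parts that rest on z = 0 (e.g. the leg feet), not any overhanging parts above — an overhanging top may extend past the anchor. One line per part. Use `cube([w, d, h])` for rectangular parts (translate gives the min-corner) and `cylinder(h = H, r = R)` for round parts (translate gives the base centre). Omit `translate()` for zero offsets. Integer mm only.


// leg_h = 427 - 42 = 385
translate([171, 454, 385]) cube([344, 335, 42]);
translate([186, 469, 0]) cylinder(h = 385, r = 15);
translate([500, 469, 0]) cylinder(h = 385, r = 15);
translate([186, 774, 0]) cylinder(h = 385, r = 15);
translate([500, 774, 0]) cylinder(h = 385, r = 15);


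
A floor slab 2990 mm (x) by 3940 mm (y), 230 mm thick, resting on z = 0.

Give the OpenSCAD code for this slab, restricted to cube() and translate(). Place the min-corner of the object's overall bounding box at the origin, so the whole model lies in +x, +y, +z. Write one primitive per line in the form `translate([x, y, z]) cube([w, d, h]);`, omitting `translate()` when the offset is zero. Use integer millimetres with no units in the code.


cube([2990, 3940, 230]);


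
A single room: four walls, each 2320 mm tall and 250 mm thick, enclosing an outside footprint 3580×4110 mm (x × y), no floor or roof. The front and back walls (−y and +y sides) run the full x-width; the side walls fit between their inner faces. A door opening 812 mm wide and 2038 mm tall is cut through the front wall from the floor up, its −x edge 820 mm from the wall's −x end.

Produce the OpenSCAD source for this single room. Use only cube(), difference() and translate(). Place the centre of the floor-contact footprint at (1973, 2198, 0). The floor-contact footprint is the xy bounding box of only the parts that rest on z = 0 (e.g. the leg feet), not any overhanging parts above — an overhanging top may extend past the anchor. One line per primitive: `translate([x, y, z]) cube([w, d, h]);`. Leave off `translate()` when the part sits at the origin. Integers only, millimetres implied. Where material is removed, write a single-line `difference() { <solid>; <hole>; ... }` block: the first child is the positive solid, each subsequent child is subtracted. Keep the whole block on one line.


difference() { translate([183, 143, 0]) cube([3580, 250, 2320]); translate([1003, 143, 0]) cube([812, 250, 2038]); }
translate([183, 4003, 0]) cube([3580, 250, 2320]);
translate([183, 393, 0]) cube([250, 3610, 2320]);
translate([3513, 393, 0]) cube([250, 3610, 2320]);


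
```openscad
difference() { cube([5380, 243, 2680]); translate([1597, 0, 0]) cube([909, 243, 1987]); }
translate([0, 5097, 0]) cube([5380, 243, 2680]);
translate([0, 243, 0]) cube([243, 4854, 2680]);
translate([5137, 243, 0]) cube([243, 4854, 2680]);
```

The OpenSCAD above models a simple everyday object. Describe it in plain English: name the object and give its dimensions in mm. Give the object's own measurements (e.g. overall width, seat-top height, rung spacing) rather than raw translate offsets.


A single room: four walls, each 2680 mm tall and 243 mm thick, enclosing an outside footprint 5380×5340 mm (x × y), no floor or roof. The front and back walls (−y and +y sides) run the full x-width; the side walls fit between their inner faces. A door opening 909 mm wide and 1987 mm tall is cut through the front wall from the floor up, its −x edge 1597 mm from the wall's −x end.


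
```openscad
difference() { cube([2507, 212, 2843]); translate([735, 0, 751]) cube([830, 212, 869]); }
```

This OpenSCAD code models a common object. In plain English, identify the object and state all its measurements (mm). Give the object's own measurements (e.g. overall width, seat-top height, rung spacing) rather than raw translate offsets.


A wall 2507 mm long (x), 212 mm thick (y), 2843 mm tall, with a rectangular window opening cut through it. The opening is 830 mm wide and 869 mm tall; its sill is at z = 751 mm and its near (−x) edge is 735 mm from the wall's −x end. The opening passes through the full wall thickness.


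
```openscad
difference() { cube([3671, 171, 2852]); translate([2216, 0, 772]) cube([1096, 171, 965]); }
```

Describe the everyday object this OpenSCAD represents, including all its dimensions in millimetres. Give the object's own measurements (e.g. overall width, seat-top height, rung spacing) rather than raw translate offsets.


A wall 3671 mm long (x), 171 mm thick (y), 2852 mm tall, with a rectangular window opening cut through it. The opening is 1096 mm wide and 965 mm tall; its sill is at z = 772 mm and its near (−x) edge is 2216 mm from the wall's −x end. The opening passes through the full wall thickness.


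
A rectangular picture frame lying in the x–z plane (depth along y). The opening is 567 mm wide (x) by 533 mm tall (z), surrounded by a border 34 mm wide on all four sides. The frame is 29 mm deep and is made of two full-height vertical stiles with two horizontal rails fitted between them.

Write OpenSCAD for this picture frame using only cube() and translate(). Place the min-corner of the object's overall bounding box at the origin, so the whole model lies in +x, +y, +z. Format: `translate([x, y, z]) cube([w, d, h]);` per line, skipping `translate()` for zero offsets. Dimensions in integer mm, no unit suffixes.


cube([34, 29, 601]);
translate([601, 0, 0]) cube([34, 29, 601]);
translate([34, 0, 0]) cube([567, 29, 34]);
translate([34, 0, 567]) cube([567, 29, 34]);


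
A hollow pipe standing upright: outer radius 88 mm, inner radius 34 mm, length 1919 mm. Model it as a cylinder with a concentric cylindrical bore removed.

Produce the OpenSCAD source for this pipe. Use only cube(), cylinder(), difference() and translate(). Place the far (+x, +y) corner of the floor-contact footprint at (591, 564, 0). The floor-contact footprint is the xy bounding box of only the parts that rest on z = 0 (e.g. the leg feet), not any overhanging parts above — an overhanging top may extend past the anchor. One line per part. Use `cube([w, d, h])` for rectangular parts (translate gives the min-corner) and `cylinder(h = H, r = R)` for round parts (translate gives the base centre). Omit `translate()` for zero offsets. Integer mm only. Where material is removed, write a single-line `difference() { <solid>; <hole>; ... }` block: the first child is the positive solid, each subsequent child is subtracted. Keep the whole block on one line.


difference() { translate([503, 476, 0]) cylinder(h = 1919, r = 88); translate([503, 476, 0]) cylinder(h = 1919, r = 34); }


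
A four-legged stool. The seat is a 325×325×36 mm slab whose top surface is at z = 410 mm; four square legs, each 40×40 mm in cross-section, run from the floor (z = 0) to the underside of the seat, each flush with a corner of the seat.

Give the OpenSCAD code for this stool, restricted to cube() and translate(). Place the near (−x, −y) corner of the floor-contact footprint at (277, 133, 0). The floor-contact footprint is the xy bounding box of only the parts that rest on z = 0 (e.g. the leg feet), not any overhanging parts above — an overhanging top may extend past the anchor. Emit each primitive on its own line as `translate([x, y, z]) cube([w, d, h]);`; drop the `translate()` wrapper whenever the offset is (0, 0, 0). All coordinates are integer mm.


translate([277, 133, 374]) cube([325, 325, 36]);
translate([277, 133, 0]) cube([40, 40, 374]);
translate([562, 133, 0]) cube([40, 40, 374]);
translate([277, 418, 0]) cube([40, 40, 374]);
translate([562, 418, 0]) cube([40, 40, 374]);


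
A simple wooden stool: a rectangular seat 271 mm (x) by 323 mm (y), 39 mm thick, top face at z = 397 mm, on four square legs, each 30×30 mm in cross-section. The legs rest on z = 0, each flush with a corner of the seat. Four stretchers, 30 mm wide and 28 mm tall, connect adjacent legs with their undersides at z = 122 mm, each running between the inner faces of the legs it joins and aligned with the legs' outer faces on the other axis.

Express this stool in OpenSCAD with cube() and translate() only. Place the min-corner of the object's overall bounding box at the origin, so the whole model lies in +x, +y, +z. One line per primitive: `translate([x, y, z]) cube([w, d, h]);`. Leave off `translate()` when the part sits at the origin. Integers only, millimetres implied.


// leg_h = 397 - 39 = 358
// stretcher span = 271 - 2*30 = 211
translate([0, 0, 358]) cube([271, 323, 39]);
cube([30, 30, 358]);
translate([241, 0, 0]) cube([30, 30, 358]);
translate([0, 293, 0]) cube([30, 30, 358]);
translate([241, 293, 0]) cube([30, 30, 358]);
translate([30, 0, 122]) cube([211, 30, 28]);
translate([30, 293, 122]) cube([211, 30, 28]);
translate([0, 30, 122]) cube([30, 263, 28]);
translate([241, 30, 122]) cube([30, 263, 28]);


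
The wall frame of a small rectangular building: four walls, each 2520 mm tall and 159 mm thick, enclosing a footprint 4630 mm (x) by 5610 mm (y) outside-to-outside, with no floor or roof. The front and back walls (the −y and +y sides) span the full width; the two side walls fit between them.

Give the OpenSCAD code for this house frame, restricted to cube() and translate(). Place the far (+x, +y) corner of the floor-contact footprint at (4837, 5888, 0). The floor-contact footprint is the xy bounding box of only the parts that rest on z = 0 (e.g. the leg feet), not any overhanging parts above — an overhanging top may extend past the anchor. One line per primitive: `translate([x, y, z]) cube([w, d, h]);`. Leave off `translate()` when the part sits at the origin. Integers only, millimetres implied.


translate([207, 278, 0]) cube([4630, 159, 2520]);
translate([207, 5729, 0]) cube([4630, 159, 2520]);
translate([207, 437, 0]) cube([159, 5292, 2520]);
translate([4678, 437, 0]) cube([159, 5292, 2520]);


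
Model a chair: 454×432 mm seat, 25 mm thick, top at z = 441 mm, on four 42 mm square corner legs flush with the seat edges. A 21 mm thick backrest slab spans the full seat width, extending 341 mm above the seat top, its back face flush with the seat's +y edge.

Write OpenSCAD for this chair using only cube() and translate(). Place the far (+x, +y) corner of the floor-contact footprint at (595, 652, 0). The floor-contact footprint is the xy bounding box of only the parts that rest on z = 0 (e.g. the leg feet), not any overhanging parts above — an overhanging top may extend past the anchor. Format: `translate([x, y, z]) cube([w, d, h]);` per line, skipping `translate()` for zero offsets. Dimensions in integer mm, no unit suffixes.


translate([141, 220, 416]) cube([454, 432, 25]);
translate([141, 220, 0]) cube([42, 42, 416]);
translate([553, 220, 0]) cube([42, 42, 416]);
translate([141, 610, 0]) cube([42, 42, 416]);
translate([553, 610, 0]) cube([42, 42, 416]);
translate([141, 631, 441]) cube([454, 21, 341]);


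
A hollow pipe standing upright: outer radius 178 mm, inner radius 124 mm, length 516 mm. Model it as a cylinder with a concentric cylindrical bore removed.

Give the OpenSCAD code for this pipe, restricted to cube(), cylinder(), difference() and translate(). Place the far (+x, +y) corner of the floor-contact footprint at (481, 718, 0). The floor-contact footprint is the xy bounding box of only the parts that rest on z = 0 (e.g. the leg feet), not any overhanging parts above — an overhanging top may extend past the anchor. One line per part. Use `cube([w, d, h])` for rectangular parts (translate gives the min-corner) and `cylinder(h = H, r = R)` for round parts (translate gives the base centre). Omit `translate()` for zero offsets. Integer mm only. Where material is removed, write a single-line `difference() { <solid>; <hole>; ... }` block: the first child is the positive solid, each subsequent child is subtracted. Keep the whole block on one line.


difference() { translate([303, 540, 0]) cylinder(h = 516, r = 178); translate([303, 540, 0]) cylinder(h = 516, r = 124); }


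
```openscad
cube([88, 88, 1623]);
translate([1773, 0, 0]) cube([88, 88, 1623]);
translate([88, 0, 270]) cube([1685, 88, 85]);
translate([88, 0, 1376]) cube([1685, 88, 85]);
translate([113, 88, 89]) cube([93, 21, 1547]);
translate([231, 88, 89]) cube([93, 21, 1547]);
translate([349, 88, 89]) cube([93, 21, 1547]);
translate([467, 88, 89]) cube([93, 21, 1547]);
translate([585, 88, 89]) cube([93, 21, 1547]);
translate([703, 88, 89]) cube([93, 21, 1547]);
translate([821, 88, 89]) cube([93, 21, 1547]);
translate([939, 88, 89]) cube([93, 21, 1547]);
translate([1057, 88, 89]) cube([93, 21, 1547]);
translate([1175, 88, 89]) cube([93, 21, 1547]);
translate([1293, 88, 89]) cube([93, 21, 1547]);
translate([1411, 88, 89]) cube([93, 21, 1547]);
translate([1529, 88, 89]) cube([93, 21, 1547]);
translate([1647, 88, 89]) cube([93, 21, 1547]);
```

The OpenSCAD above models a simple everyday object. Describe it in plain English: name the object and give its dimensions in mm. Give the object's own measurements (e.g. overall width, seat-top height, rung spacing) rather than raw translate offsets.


A fence section. Two 88×88 mm posts, 1623 mm tall, stand on the floor with a clear span of 1685 mm between their inner faces. Two horizontal rails of 88×85 mm section span the gap between the posts with their undersides at z = 270 mm and z = 1376 mm, flush with the posts' −y face. 14 pickets, each 93 mm wide, 21 mm thick and 1547 mm tall, are fixed to the +y face of the rails with their bottoms at z = 89 mm, spaced across the span with a 25 mm gap after the −x post and between neighbouring pickets, with 33 mm left before the +x post.


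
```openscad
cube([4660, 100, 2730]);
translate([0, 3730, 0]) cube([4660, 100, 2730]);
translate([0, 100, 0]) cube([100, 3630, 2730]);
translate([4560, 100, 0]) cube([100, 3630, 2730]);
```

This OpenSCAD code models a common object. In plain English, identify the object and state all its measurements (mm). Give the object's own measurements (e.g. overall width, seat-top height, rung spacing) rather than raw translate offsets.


The wall frame of a small rectangular building: four walls, each 2730 mm tall and 100 mm thick, enclosing a footprint 4660 mm (x) by 3830 mm (y) outside-to-outside, with no floor or roof. The front and back walls (the −y and +y sides) span the full width; the two side walls fit between them.


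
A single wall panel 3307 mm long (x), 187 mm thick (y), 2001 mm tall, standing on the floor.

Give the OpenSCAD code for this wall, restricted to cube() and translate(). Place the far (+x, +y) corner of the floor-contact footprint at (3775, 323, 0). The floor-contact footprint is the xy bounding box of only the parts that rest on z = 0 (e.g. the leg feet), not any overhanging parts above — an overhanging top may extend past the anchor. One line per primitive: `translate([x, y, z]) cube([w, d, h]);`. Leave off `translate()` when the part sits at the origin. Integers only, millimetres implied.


translate([468, 136, 0]) cube([3307, 187, 2001]);


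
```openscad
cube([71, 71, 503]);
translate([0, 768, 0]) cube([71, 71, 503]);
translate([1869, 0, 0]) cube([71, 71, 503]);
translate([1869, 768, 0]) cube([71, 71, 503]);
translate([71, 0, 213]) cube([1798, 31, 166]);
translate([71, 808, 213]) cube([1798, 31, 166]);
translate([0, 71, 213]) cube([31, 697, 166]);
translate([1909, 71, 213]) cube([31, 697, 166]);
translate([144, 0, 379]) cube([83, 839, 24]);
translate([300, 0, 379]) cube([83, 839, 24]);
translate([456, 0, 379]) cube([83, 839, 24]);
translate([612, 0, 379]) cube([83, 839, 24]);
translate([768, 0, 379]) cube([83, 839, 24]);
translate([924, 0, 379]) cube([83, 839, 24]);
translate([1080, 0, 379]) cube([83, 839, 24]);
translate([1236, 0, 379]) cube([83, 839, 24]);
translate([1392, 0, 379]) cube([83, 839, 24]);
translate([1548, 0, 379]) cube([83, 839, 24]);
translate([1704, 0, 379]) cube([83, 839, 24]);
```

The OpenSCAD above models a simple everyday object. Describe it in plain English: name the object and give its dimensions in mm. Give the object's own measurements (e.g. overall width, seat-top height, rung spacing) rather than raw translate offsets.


A bed frame 1940 mm long (x) by 839 mm wide (y). Four 71×71 mm corner posts, 503 mm tall, at the corners of the footprint. Four rails of 31 mm thickness and 166 mm height run between adjacent posts with their undersides at z = 213 mm, their outer faces flush with the outside of the frame (the two x-running rails run between the posts' inner faces; the two y-running rails run between the posts' inner faces). 11 slats, each 83 mm wide (x) and 24 mm thick, lie across the top of the two x-running rails, running the full 839 mm width of the frame in y; along x they sit between the end posts with a 73 mm gap after the −x posts and between neighbouring slats, leaving 82 mm before the +x posts.


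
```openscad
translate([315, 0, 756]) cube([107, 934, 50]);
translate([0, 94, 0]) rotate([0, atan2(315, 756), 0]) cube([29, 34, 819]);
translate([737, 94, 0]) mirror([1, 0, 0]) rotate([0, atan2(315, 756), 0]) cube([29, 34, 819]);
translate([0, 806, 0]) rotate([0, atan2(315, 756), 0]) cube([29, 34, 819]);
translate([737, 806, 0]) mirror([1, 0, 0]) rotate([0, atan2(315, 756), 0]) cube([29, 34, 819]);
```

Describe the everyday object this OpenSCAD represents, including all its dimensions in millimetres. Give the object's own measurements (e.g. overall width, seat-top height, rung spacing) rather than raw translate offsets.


A sawhorse. A 107×934×50 mm beam (x, y, z) sits on two A-frame leg pairs. Each pair is two raked legs of 29×34 mm section (34 mm along y) splaying symmetrically in x. Each leg rises 756 mm vertically over 315 mm of horizontal reach and is 819 mm long along its own axis. Every leg's outer bottom edge rests on the floor and its outer top edge meets a bottom edge of the beam — the left legs (tilting toward +x) meet the beam's −x bottom edge, the right legs (their mirror images, tilting toward −x) meet its +x bottom edge — so the leg tops tuck under the beam, the beam's underside is 756 mm above the floor, and the feet are 737 mm apart outside-to-outside with the beam centred between them. The two leg pairs are set in 94 mm from either end of the beam.


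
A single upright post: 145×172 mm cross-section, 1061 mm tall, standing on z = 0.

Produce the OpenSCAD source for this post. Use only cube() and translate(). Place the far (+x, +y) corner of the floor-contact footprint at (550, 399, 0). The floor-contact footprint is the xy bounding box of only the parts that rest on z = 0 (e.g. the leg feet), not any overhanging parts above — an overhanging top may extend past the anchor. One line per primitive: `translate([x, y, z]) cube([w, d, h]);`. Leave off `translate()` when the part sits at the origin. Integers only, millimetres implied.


translate([405, 227, 0]) cube([145, 172, 1061]);


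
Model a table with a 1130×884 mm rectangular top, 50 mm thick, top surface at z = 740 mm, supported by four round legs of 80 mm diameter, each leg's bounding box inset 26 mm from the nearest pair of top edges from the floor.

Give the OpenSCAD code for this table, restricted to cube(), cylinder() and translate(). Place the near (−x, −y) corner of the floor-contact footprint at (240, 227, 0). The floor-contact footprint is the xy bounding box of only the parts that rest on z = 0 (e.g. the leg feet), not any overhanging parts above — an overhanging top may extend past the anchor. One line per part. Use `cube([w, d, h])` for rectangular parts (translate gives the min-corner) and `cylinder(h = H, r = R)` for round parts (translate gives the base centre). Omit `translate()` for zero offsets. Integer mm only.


translate([214, 201, 690]) cube([1130, 884, 50]);
translate([280, 267, 0]) cylinder(h = 690, r = 40);
translate([1278, 267, 0]) cylinder(h = 690, r = 40);
translate([280, 1019, 0]) cylinder(h = 690, r = 40);
translate([1278, 1019, 0]) cylinder(h = 690, r = 40);


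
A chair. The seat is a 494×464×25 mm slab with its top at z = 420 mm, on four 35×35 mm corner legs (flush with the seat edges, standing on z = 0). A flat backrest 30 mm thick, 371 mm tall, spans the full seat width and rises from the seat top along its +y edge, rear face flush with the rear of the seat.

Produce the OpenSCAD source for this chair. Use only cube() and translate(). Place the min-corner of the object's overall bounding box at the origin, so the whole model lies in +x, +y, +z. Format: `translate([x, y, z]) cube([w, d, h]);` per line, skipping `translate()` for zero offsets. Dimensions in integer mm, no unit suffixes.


translate([0, 0, 395]) cube([494, 464, 25]);
cube([35, 35, 395]);
translate([459, 0, 0]) cube([35, 35, 395]);
translate([0, 429, 0]) cube([35, 35, 395]);
translate([459, 429, 0]) cube([35, 35, 395]);
translate([0, 434, 420]) cube([494, 30, 371]);


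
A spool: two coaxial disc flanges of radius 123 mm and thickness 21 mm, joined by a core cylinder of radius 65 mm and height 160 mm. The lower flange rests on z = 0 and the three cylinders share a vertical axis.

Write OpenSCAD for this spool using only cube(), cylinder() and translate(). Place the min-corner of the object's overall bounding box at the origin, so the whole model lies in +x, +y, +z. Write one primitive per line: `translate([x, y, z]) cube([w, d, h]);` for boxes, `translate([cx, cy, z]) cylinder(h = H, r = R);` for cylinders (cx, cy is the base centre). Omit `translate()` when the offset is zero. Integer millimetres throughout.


translate([123, 123, 0]) cylinder(h = 21, r = 123);
translate([123, 123, 21]) cylinder(h = 160, r = 65);
translate([123, 123, 181]) cylinder(h = 21, r = 123);


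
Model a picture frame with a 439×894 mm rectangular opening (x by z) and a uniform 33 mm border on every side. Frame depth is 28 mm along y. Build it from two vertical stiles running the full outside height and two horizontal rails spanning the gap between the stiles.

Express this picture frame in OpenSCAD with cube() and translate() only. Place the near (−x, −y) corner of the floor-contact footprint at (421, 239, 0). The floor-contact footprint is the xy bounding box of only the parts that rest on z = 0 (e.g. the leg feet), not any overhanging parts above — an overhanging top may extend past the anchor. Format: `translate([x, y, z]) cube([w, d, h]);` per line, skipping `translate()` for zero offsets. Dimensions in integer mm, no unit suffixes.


translate([421, 239, 0]) cube([33, 28, 960]);
translate([893, 239, 0]) cube([33, 28, 960]);
translate([454, 239, 0]) cube([439, 28, 33]);
translate([454, 239, 927]) cube([439, 28, 33]);


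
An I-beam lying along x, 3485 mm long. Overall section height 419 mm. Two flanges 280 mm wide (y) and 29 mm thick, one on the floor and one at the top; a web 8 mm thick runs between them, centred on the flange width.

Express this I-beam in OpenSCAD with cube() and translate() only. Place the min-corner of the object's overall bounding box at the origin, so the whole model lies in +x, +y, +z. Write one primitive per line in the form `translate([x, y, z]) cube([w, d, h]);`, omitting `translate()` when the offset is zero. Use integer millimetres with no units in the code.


cube([3485, 280, 29]);
translate([0, 136, 29]) cube([3485, 8, 361]);
translate([0, 0, 390]) cube([3485, 280, 29]);


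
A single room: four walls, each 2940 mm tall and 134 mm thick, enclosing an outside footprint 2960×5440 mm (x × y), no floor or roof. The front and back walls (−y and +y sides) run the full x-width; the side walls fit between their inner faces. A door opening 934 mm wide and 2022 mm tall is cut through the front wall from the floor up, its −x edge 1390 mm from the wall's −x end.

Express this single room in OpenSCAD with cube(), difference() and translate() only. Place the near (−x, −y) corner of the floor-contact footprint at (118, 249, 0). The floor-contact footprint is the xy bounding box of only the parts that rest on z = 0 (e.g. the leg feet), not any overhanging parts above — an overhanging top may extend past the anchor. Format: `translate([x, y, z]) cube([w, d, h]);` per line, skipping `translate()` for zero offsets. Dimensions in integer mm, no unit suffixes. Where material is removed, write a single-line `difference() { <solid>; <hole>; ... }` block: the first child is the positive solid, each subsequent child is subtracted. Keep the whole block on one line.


difference() { translate([118, 249, 0]) cube([2960, 134, 2940]); translate([1508, 249, 0]) cube([934, 134, 2022]); }
translate([118, 5555, 0]) cube([2960, 134, 2940]);
translate([118, 383, 0]) cube([134, 5172, 2940]);
translate([2944, 383, 0]) cube([134, 5172, 2940]);


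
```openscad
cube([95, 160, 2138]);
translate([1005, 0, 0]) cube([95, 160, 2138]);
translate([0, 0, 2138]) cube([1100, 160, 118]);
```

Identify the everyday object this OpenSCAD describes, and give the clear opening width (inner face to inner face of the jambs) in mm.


A door frame. The clear opening width is 910 mm.

Two 2138 mm tall posts with a header on top — a door frame. The left jamb is 95 mm wide at x = 0; the right jamb starts at x = 1005. The clear opening is 1005 − 95 = 910 mm.


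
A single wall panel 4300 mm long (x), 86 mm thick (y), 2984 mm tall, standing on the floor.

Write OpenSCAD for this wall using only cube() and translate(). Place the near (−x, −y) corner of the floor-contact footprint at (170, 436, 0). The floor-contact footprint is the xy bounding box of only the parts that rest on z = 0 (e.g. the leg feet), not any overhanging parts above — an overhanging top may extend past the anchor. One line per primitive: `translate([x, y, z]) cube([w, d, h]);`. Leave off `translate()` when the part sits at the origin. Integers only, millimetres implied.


translate([170, 436, 0]) cube([4300, 86, 2984]);


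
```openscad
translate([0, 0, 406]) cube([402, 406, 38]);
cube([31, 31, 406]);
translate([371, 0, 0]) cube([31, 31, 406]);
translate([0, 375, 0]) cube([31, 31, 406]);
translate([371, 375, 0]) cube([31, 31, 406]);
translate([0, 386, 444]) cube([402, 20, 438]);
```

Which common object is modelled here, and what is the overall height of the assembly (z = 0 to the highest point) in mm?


A chair. The overall height is 882 mm.

A slab on four corner posts with a tall panel at the back — a chair. The seat slab sits at z = 406 with thickness 38, and the 438 mm backrest starts at the seat top, so the overall height is 406 + 38 + 438 = 882 mm.


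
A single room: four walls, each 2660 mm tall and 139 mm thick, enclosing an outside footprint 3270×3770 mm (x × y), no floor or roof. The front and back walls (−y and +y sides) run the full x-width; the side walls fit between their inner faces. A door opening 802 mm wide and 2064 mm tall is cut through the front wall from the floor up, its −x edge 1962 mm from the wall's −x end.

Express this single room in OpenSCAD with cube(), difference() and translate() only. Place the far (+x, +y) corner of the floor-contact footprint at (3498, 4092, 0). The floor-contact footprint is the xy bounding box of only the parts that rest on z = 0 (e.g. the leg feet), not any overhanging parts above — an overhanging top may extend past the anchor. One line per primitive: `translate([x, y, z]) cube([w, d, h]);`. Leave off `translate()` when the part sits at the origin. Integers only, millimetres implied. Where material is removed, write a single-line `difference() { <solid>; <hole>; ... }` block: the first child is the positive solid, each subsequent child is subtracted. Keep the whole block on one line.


difference() { translate([228, 322, 0]) cube([3270, 139, 2660]); translate([2190, 322, 0]) cube([802, 139, 2064]); }
translate([228, 3953, 0]) cube([3270, 139, 2660]);
translate([228, 461, 0]) cube([139, 3492, 2660]);
translate([3359, 461, 0]) cube([139, 3492, 2660]);


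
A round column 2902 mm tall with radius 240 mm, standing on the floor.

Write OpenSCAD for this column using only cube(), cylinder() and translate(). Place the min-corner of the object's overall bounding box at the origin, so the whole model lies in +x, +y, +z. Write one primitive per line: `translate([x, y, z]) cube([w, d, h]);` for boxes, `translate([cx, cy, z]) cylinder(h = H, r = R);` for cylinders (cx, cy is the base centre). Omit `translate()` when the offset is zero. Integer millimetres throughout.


translate([240, 240, 0]) cylinder(h = 2902, r = 240);


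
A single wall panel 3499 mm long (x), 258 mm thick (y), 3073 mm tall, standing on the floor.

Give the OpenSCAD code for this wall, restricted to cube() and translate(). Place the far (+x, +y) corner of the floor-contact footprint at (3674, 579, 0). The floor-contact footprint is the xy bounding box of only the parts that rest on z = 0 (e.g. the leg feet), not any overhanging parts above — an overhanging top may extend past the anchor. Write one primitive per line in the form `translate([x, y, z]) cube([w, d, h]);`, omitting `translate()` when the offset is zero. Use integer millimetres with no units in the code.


translate([175, 321, 0]) cube([3499, 258, 3073]);


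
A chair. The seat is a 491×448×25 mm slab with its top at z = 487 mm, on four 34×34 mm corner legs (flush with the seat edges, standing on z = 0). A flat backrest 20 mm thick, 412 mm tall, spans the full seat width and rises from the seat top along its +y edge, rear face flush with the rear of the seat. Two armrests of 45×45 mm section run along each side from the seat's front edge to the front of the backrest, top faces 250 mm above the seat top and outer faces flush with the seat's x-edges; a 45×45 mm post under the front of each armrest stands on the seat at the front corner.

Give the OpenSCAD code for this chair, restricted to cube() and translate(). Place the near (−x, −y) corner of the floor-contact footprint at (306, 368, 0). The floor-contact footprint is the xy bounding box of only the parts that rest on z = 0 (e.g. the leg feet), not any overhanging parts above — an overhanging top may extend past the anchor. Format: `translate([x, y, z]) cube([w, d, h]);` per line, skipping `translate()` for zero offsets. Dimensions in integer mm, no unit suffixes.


// leg_h = 487 - 25 = 462
// arm post h = 250 - 45 = 205
translate([306, 368, 462]) cube([491, 448, 25]);
translate([306, 368, 0]) cube([34, 34, 462]);
translate([763, 368, 0]) cube([34, 34, 462]);
translate([306, 782, 0]) cube([34, 34, 462]);
translate([763, 782, 0]) cube([34, 34, 462]);
translate([306, 796, 487]) cube([491, 20, 412]);
translate([306, 368, 692]) cube([45, 428, 45]);
translate([752, 368, 692]) cube([45, 428, 45]);
translate([306, 368, 487]) cube([45, 45, 205]);
translate([752, 368, 487]) cube([45, 45, 205]);


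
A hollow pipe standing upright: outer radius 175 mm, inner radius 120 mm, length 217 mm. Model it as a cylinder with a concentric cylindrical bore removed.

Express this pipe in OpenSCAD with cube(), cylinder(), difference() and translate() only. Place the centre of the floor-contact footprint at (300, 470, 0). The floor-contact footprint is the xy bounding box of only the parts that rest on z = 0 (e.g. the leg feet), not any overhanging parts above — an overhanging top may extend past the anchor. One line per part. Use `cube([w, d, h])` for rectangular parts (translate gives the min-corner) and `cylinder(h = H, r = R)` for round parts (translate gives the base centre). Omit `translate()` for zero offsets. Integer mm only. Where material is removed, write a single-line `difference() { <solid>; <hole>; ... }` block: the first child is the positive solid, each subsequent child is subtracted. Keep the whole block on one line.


difference() { translate([300, 470, 0]) cylinder(h = 217, r = 175); translate([300, 470, 0]) cylinder(h = 217, r = 120); }


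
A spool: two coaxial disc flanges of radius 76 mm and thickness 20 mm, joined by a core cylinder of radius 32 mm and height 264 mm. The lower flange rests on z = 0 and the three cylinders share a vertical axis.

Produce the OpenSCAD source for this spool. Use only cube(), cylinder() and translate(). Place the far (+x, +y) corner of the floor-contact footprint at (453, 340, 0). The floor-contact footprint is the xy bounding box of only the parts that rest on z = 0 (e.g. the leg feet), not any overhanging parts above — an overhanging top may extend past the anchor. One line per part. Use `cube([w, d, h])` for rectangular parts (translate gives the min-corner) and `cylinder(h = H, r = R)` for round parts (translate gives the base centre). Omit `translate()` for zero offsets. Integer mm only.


translate([377, 264, 0]) cylinder(h = 20, r = 76);
translate([377, 264, 20]) cylinder(h = 264, r = 32);
translate([377, 264, 284]) cylinder(h = 20, r = 76);


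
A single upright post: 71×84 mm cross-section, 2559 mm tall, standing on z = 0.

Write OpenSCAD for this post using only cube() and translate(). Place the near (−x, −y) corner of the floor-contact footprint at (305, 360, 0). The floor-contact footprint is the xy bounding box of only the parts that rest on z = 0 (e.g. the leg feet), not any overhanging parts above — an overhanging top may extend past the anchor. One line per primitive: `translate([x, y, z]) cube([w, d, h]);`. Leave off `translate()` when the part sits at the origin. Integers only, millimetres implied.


translate([305, 360, 0]) cube([71, 84, 2559]);


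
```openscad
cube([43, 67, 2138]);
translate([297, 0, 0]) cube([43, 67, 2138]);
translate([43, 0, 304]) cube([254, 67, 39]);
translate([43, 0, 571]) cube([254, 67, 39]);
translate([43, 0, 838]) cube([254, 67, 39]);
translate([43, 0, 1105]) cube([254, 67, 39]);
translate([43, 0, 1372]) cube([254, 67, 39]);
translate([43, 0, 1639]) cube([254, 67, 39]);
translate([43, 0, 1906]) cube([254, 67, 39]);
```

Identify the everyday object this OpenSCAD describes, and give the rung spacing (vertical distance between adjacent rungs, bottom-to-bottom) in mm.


A ladder. The rung spacing is 267 mm.

Two tall 43×67 posts with 7 short bars between them — a ladder. Adjacent rungs sit at z = 304 and z = 571, so the spacing is 571 − 304 = 267 mm.
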